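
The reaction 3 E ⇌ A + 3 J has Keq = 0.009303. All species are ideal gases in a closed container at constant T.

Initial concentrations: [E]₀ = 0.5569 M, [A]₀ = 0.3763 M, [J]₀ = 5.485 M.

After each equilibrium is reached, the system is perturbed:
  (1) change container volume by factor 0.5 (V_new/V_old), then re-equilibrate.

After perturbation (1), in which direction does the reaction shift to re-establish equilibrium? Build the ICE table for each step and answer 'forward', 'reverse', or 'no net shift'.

Direction: reverse

Q₀ = 359.5 vs Keq = 0.009303 ⇒ Q>K, reverse
Step 1:
                   E          A          J
  I           0.5569     0.3763      5.485
  C            1.127    -0.3758     -1.127
  E            1.684 5.3706e-04      4.358
  solve Keq expr → x = -0.3758; check Q = 0.009303
Then change container volume by factor 0.5 (V_new/V_old).
Step 2:
                   E          A          J
  I            3.368   0.001074      8.715
  C         0.001608 -5.3599e-04  -0.001608
  E             3.37 5.3812e-04      8.714
  solve Keq expr → x = -5.3599e-04; check Q = 0.009303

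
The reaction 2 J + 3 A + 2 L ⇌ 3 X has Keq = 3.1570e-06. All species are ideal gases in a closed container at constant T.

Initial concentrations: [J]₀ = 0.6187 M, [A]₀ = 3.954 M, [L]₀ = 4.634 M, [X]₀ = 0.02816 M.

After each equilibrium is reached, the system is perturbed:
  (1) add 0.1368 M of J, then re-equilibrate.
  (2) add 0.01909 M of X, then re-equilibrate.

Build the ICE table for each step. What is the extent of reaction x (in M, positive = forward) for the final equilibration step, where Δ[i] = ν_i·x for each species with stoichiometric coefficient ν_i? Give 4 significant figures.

Q₀ = 4.3946e-08 vs Keq = 3.1570e-06 ⇒ Q<K, forward
Step 1:
                   J          A          L          X
  Initial     0.6187      3.954      4.634    0.02816
  Change    -0.05275   -0.07912   -0.05275    0.07912
  Equil        0.566      3.875      4.581     0.1073
  solve Keq expr → x = 0.02637; check Q = 3.1570e-06
Then add 0.1368 M of J.
Step 2:
                   J          A          L          X
  Initial     0.7028      3.875      4.581     0.1073
  Change   -0.009896   -0.01484  -0.009896    0.01484
  Equil       0.6929       3.86      4.571     0.1221
  solve Keq expr → x = 0.004948; check Q = 3.1570e-06
Then add 0.01909 M of X.
Step 3:
                   J          A          L          X
  Initial     0.6929       3.86      4.571     0.1412
  Change     0.01134    0.01701    0.01134   -0.01701
  Equil       0.7042      3.877      4.583     0.1242
  solve Keq expr → x = -0.005671; check Q = 3.1570e-06

x = -0.005671 M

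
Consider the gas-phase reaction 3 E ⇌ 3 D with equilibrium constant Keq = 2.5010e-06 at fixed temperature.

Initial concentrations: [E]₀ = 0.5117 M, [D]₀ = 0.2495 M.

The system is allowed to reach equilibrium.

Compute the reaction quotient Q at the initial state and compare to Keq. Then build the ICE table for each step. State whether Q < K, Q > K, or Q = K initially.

Q₀ = 0.1159; Q > K (proceeds reverse)

Q₀ = 0.1159 vs Keq = 2.5010e-06 ⇒ Q>K, reverse
Step 1:
                    E           D
  Initial      0.5117      0.2495
  Change       0.2393     -0.2393
  Equil         0.751     0.01019
  solve Keq expr → x = -0.07977; check Q = 2.5010e-06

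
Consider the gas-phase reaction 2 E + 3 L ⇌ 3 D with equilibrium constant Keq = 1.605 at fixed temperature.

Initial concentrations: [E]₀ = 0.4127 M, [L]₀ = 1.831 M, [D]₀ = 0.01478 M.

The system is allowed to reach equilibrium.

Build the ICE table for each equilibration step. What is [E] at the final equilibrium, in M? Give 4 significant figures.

[E]_eq = 0.1339 M

Q₀ = 3.0881e-06 vs Keq = 1.605 ⇒ Q<K, forward
Step 1:
                  E         L         D
  I          0.4127     1.831   0.01478
  C         -0.2788   -0.4182    0.4182
  E          0.1339     1.413     0.433
  solve Keq expr → x = 0.1394; check Q = 1.605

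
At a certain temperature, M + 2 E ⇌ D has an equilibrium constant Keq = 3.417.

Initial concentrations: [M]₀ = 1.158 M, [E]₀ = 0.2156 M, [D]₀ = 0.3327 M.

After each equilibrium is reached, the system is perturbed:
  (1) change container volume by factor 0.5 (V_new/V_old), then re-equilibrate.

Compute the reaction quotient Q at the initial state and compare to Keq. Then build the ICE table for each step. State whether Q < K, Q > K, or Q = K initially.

Q₀ = 6.181 vs Keq = 3.417 ⇒ Q>K, reverse
Step 1:
                  M         E         D
  Initial     1.158    0.2156    0.3327
  Change    0.02901   0.05803  -0.02901
  Equil       1.187    0.2736    0.3037
  solve Keq expr → x = -0.02901; check Q = 3.417
Then change container volume by factor 0.5 (V_new/V_old).
Step 2:
                  M         E         D
  Initial     2.374    0.5473    0.6074
  Change      -0.12     -0.24      0.12
  Equil       2.254    0.3073    0.7273
  solve Keq expr → x = 0.12; check Q = 3.417

Q₀ = 6.181; Q > K (proceeds reverse)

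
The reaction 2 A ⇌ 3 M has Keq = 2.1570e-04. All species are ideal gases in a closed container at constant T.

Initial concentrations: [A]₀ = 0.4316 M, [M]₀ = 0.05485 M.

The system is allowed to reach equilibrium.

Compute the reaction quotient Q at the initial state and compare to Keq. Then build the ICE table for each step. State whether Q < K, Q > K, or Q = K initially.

Q₀ = 8.8586e-04 vs Keq = 2.1570e-04 ⇒ Q>K, reverse
Step 1:
                   A          M
  Initial     0.4316    0.05485
  Change     0.01327    -0.0199
  Equil       0.4449    0.03495
  solve Keq expr → x = -0.006634; check Q = 2.1570e-04

Q₀ = 8.8586e-04; Q > K (proceeds reverse)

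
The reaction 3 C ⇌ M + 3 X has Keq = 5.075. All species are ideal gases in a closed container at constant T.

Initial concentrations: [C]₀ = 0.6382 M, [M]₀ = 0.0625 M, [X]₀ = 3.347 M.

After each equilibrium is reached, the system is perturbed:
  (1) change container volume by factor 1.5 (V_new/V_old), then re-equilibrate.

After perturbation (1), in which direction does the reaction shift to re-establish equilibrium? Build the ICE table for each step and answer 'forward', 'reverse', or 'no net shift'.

Direction: forward

Q₀ = 9.015 vs Keq = 5.075 ⇒ Q>K, reverse
Step 1:
                   C          M          X
  Initial     0.6382     0.0625      3.347
  Change     0.04944   -0.01648   -0.04944
  Equil       0.6876    0.04602      3.298
  solve Keq expr → x = -0.01648; check Q = 5.075
Then change container volume by factor 1.5 (V_new/V_old).
Step 2:
                   C          M          X
  Initial     0.4584    0.03068      2.198
  Change    -0.02281   0.007603    0.02281
  Equil       0.4356    0.03828      2.221
  solve Keq expr → x = 0.007603; check Q = 5.075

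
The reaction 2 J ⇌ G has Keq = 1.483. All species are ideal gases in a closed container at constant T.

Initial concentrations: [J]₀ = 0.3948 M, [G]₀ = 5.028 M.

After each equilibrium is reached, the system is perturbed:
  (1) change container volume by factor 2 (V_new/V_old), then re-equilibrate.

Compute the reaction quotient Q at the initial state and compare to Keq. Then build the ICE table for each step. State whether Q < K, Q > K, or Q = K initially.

Q₀ = 32.26; Q > K (proceeds reverse)

Q₀ = 32.26 vs Keq = 1.483 ⇒ Q>K, reverse
Step 1:
                  J         G
  Initial    0.3948     5.028
  Change      1.321   -0.6606
  Equil       1.716     4.367
  solve Keq expr → x = -0.6606; check Q = 1.483
Then change container volume by factor 2 (V_new/V_old).
Step 2:
                  J         G
  Initial     0.858     2.184
  Change     0.3114   -0.1557
  Equil       1.169     2.028
  solve Keq expr → x = -0.1557; check Q = 1.483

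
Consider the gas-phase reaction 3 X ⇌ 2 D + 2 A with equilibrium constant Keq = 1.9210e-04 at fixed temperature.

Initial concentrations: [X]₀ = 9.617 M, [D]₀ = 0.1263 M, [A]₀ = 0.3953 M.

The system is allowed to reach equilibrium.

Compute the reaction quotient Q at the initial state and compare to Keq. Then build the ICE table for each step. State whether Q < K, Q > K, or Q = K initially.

Q₀ = 2.8025e-06 vs Keq = 1.9210e-04 ⇒ Q<K, forward
Step 1:
                   X          D          A
  init         9.617     0.1263     0.3953
  Δ          -0.5531     0.3687     0.3687
  eq           9.064      0.495      0.764
  solve Keq expr → x = 0.1844; check Q = 1.9210e-04

Q₀ = 2.8025e-06; Q < K (proceeds forward)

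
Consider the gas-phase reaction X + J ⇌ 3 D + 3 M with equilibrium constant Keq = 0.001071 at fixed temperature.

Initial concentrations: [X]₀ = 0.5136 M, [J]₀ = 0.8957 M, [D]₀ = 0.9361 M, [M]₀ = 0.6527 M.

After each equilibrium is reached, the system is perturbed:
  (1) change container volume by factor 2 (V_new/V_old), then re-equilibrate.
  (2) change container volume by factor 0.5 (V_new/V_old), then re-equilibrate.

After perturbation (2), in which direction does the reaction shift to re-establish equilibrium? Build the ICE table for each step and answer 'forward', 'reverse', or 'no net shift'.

Direction: reverse

Q₀ = 0.4958 vs Keq = 0.001071 ⇒ Q>K, reverse
Step 1:
                  X         J         D         M
  init       0.5136    0.8957    0.9361    0.6527
  Δ          0.1538    0.1538   -0.4613   -0.4613
  eq         0.6674     1.049    0.4748    0.1914
  solve Keq expr → x = -0.1538; check Q = 0.001071
Then change container volume by factor 2 (V_new/V_old).
Step 2:
                  X         J         D         M
  init       0.3337    0.5247    0.2374   0.09569
  Δ          -0.026    -0.026   0.07799   0.07799
  eq         0.3077    0.4987    0.3154    0.1737
  solve Keq expr → x = 0.026; check Q = 0.001071
Then change container volume by factor 0.5 (V_new/V_old).
Step 3:
                  X         J         D         M
  init       0.6154    0.9975    0.6308    0.3474
  Δ           0.052     0.052    -0.156    -0.156
  eq         0.6674     1.049    0.4748    0.1914
  solve Keq expr → x = -0.052; check Q = 0.001071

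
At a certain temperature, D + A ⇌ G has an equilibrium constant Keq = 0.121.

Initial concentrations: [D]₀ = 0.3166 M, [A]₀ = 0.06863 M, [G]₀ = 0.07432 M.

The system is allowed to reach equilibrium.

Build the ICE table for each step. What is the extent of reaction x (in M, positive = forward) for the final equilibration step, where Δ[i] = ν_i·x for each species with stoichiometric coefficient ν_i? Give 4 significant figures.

x = -0.06796 M

Q₀ = 3.42 vs Keq = 0.121 ⇒ Q>K, reverse
Step 1:
                   D          A          G
  I           0.3166    0.06863    0.07432
  C          0.06796    0.06796   -0.06796
  E           0.3846     0.1366   0.006356
  solve Keq expr → x = -0.06796; check Q = 0.121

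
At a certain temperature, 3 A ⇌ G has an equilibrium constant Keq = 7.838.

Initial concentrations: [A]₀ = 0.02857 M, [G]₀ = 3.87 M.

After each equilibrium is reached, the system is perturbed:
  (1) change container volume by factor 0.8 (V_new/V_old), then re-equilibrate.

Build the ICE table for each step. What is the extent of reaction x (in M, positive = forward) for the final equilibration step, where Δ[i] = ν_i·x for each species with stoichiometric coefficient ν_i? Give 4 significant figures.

x = 0.04364 M

Q₀ = 1.6595e+05 vs Keq = 7.838 ⇒ Q>K, reverse
Step 1:
                  A         G
  init      0.02857      3.87
  Δ          0.7445   -0.2482
  eq         0.7731     3.622
  solve Keq expr → x = -0.2482; check Q = 7.838
Then change container volume by factor 0.8 (V_new/V_old).
Step 2:
                  A         G
  init       0.9664     4.527
  Δ         -0.1309   0.04364
  eq         0.8355     4.571
  solve Keq expr → x = 0.04364; check Q = 7.838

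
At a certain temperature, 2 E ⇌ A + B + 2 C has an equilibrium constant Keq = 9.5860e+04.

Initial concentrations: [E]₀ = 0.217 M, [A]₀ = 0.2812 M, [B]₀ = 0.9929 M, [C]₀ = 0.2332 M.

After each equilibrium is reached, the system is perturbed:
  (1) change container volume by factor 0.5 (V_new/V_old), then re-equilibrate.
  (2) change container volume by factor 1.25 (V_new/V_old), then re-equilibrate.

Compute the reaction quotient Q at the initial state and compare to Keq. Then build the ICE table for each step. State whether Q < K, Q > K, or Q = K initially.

Q₀ = 0.3224 vs Keq = 9.5860e+04 ⇒ Q<K, forward
Step 1:
                   E          A          B          C
  Initial      0.217     0.2812     0.9929     0.2332
  Change     -0.2161      0.108      0.108     0.2161
  Equil   9.4984e-04     0.3892      1.101     0.4493
  solve Keq expr → x = 0.108; check Q = 9.5860e+04
Then change container volume by factor 0.5 (V_new/V_old).
Step 2:
                   E          A          B          C
  Initial     0.0019     0.7785      2.202     0.8985
  Change    0.001889 -9.4429e-04 -9.4429e-04  -0.001889
  Equil     0.003788     0.7775      2.201     0.8966
  solve Keq expr → x = -9.4429e-04; check Q = 9.5860e+04
Then change container volume by factor 1.25 (V_new/V_old).
Step 3:
                   E          A          B          C
  Initial   0.003031      0.622      1.761     0.7173
  Change  -6.0328e-04 3.0164e-04 3.0164e-04 6.0328e-04
  Equil     0.002427     0.6223      1.761     0.7179
  solve Keq expr → x = 3.0164e-04; check Q = 9.5860e+04

Q₀ = 0.3224; Q < K (proceeds forward)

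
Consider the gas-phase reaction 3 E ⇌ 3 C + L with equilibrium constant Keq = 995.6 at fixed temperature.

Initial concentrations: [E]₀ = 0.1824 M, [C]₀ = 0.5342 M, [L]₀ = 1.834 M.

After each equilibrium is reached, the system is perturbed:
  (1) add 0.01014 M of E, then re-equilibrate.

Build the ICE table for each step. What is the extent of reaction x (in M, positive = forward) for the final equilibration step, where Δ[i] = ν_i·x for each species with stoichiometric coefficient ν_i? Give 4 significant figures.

Q₀ = 46.07 vs Keq = 995.6 ⇒ Q<K, forward
Step 1:
                    E           C           L
  init         0.1824      0.5342       1.834
  Δ           -0.1037      0.1037     0.03457
  eq          0.07869      0.6379       1.869
  solve Keq expr → x = 0.03457; check Q = 995.6
Then add 0.01014 M of E.
Step 2:
                    E           C           L
  init        0.08883      0.6379       1.869
  Δ         -0.008989    0.008989    0.002996
  eq          0.07984      0.6469       1.872
  solve Keq expr → x = 0.002996; check Q = 995.6

x = 0.002996 M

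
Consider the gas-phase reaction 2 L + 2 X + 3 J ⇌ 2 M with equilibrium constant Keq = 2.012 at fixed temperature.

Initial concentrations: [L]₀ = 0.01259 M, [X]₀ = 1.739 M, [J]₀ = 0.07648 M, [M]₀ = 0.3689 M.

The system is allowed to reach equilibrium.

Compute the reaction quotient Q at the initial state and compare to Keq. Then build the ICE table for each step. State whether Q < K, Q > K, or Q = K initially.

Q₀ = 6.3463e+05; Q > K (proceeds reverse)

Q₀ = 6.3463e+05 vs Keq = 2.012 ⇒ Q>K, reverse
Step 1:
                    L           X           J           M
  Initial     0.01259       1.739     0.07648      0.3689
  Change       0.2131      0.2131      0.3196     -0.2131
  Equil        0.2257       1.952      0.3961      0.1558
  solve Keq expr → x = -0.1065; check Q = 2.012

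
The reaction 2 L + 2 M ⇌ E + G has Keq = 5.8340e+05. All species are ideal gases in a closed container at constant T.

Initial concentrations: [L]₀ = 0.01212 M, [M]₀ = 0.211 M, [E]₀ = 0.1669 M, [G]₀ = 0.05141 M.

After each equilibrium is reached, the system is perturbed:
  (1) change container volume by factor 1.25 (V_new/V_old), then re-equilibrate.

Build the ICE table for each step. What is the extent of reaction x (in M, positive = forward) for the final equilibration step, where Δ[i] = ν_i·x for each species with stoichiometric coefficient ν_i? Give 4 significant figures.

Q₀ = 1312 vs Keq = 5.8340e+05 ⇒ Q<K, forward
Step 1:
                  L         M         E         G
  Initial   0.01212     0.211    0.1669   0.05141
  Change   -0.01147  -0.01147  0.005734  0.005734
  Equil   6.5171e-04    0.1995    0.1726   0.05714
  solve Keq expr → x = 0.005734; check Q = 5.8340e+05
Then change container volume by factor 1.25 (V_new/V_old).
Step 2:
                  L         M         E         G
  Initial 5.2137e-04    0.1596    0.1381   0.04572
  Change  1.2920e-04 1.2920e-04 -6.4601e-05 -6.4601e-05
  Equil   6.5057e-04    0.1598     0.138   0.04565
  solve Keq expr → x = -6.4601e-05; check Q = 5.8340e+05

x = -6.4601e-05 M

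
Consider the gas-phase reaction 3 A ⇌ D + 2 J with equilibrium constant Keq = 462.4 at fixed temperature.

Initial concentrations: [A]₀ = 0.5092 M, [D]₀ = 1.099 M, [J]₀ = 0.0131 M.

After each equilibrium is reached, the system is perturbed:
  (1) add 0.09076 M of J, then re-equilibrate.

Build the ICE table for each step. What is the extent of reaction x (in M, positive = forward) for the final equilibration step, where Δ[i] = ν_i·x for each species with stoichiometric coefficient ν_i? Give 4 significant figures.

Q₀ = 0.001428 vs Keq = 462.4 ⇒ Q<K, forward
Step 1:
                   A          D          J
  init        0.5092      1.099     0.0131
  Δ          -0.4454     0.1485      0.297
  eq         0.06377      1.247     0.3101
  solve Keq expr → x = 0.1485; check Q = 462.4
Then add 0.09076 M of J.
Step 2:
                   A          D          J
  init       0.06377      1.247     0.4008
  Δ          0.01091  -0.003638  -0.007276
  eq         0.07469      1.244     0.3935
  solve Keq expr → x = -0.003638; check Q = 462.4

x = -0.003638 M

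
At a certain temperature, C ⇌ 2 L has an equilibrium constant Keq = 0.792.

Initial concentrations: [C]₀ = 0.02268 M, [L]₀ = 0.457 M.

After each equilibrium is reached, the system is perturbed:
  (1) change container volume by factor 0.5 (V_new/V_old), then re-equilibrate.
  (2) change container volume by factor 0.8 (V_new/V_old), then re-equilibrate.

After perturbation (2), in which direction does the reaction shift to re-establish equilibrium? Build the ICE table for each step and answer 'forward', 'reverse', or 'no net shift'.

Q₀ = 9.209 vs Keq = 0.792 ⇒ Q>K, reverse
Step 1:
                    C           L
  I           0.02268       0.457
  C            0.0835      -0.167
  E            0.1062        0.29
  solve Keq expr → x = -0.0835; check Q = 0.792
Then change container volume by factor 0.5 (V_new/V_old).
Step 2:
                    C           L
  I            0.2124        0.58
  C           0.05844     -0.1169
  E            0.2708      0.4631
  solve Keq expr → x = -0.05844; check Q = 0.792
Then change container volume by factor 0.8 (V_new/V_old).
Step 3:
                    C           L
  I            0.3385      0.5789
  C            0.0222     -0.0444
  E            0.3607      0.5345
  solve Keq expr → x = -0.0222; check Q = 0.792

Direction: reverse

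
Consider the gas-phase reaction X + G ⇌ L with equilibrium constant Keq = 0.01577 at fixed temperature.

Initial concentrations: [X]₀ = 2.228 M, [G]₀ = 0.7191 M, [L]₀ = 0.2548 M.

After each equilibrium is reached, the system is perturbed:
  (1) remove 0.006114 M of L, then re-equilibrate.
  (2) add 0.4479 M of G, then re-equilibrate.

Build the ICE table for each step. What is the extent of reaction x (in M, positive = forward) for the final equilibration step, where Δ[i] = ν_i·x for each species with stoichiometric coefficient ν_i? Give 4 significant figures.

x = 0.01626 M

Q₀ = 0.159 vs Keq = 0.01577 ⇒ Q>K, reverse
Step 1:
                    X           G           L
  I             2.228      0.7191      0.2548
  C            0.2186      0.2186     -0.2186
  E             2.447      0.9377     0.03618
  solve Keq expr → x = -0.2186; check Q = 0.01577
Then remove 0.006114 M of L.
Step 2:
                    X           G           L
  I             2.447      0.9377     0.03007
  C         -0.005805   -0.005805    0.005805
  E             2.441      0.9319     0.03587
  solve Keq expr → x = 0.005805; check Q = 0.01577
Then add 0.4479 M of G.
Step 3:
                    X           G           L
  I             2.441        1.38     0.03587
  C          -0.01626    -0.01626     0.01626
  E             2.425       1.364     0.05214
  solve Keq expr → x = 0.01626; check Q = 0.01577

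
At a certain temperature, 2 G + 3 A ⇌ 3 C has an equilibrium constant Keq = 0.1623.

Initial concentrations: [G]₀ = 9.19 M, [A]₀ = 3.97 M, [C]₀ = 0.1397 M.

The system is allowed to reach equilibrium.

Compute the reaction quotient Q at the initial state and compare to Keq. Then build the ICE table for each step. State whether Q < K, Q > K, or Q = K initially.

Q₀ = 5.1593e-07 vs Keq = 0.1623 ⇒ Q<K, forward
Step 1:
                   G          A          C
  I             9.19       3.97     0.1397
  C           -1.756     -2.635      2.635
  E            7.434      1.335      2.774
  solve Keq expr → x = 0.8782; check Q = 0.1623

Q₀ = 5.1593e-07; Q < K (proceeds forward)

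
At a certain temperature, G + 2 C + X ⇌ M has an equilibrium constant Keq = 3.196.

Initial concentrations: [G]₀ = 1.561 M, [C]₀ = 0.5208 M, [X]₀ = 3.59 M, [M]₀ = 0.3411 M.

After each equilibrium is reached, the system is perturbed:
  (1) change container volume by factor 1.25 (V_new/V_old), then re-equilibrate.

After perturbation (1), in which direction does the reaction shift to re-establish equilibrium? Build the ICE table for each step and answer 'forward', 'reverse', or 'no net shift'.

Q₀ = 0.2244 vs Keq = 3.196 ⇒ Q<K, forward
Step 1:
                    G           C           X           M
  I             1.561      0.5208        3.59      0.3411
  C           -0.1689     -0.3378     -0.1689      0.1689
  E             1.392       0.183       3.421        0.51
  solve Keq expr → x = 0.1689; check Q = 3.196
Then change container volume by factor 1.25 (V_new/V_old).
Step 2:
                    G           C           X           M
  I             1.114      0.1464       2.737       0.408
  C           0.02448     0.04896     0.02448    -0.02448
  E             1.138      0.1954       2.761      0.3835
  solve Keq expr → x = -0.02448; check Q = 3.196

Direction: reverse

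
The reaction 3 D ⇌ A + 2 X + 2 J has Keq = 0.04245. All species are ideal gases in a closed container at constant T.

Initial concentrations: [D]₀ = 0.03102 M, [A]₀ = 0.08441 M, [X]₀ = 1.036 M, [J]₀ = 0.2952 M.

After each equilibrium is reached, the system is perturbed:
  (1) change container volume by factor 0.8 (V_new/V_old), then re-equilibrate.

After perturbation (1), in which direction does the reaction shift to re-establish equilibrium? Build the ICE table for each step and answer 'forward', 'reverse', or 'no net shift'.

Direction: reverse

Q₀ = 264.5 vs Keq = 0.04245 ⇒ Q>K, reverse
Step 1:
                  D         A         X         J
  init      0.03102   0.08441     1.036    0.2952
  Δ           0.192  -0.06399    -0.128    -0.128
  eq          0.223   0.02042     0.908    0.1672
  solve Keq expr → x = -0.06399; check Q = 0.04245
Then change container volume by factor 0.8 (V_new/V_old).
Step 2:
                  D         A         X         J
  init       0.2787   0.02552     1.135     0.209
  Δ         0.01369 -0.004564 -0.009127 -0.009127
  eq         0.2924   0.02096     1.126    0.1999
  solve Keq expr → x = -0.004564; check Q = 0.04245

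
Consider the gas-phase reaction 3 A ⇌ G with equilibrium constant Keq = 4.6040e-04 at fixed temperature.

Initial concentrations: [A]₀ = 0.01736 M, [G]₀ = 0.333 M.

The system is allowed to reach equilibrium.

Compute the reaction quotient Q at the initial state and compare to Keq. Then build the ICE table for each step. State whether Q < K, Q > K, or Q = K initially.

Q₀ = 6.3650e+04; Q > K (proceeds reverse)

Q₀ = 6.3650e+04 vs Keq = 4.6040e-04 ⇒ Q>K, reverse
Step 1:
                  A         G
  init      0.01736     0.333
  Δ          0.9976   -0.3325
  eq          1.015 4.8131e-04
  solve Keq expr → x = -0.3325; check Q = 4.6040e-04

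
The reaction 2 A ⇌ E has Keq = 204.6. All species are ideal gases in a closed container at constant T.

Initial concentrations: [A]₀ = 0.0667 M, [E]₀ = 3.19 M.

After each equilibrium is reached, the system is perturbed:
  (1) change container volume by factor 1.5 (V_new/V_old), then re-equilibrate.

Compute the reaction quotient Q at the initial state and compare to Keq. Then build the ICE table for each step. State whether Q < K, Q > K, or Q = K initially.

Q₀ = 717 vs Keq = 204.6 ⇒ Q>K, reverse
Step 1:
                    A           E
  Initial      0.0667        3.19
  Change       0.0576     -0.0288
  Equil        0.1243       3.161
  solve Keq expr → x = -0.0288; check Q = 204.6
Then change container volume by factor 1.5 (V_new/V_old).
Step 2:
                    A           E
  Initial     0.08287       2.107
  Change       0.0184   -0.009201
  Equil        0.1013       2.098
  solve Keq expr → x = -0.009201; check Q = 204.6

Q₀ = 717; Q > K (proceeds reverse)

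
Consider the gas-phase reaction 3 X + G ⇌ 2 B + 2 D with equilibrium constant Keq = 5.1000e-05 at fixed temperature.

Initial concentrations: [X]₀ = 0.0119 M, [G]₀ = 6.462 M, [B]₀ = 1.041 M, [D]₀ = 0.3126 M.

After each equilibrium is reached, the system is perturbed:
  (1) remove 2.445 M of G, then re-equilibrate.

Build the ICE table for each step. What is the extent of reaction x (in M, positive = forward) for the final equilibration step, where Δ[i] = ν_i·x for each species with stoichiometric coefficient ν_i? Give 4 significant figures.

Q₀ = 9725 vs Keq = 5.1000e-05 ⇒ Q>K, reverse
Step 1:
                    X           G           B           D
  Initial      0.0119       6.462       1.041      0.3126
  Change       0.4569      0.1523     -0.3046     -0.3046
  Equil        0.4688       6.614      0.7364    0.008005
  solve Keq expr → x = -0.1523; check Q = 5.1000e-05
Then remove 2.445 M of G.
Step 2:
                    X           G           B           D
  Initial      0.4688       4.169      0.7364    0.008005
  Change      0.00238  7.9333e-04   -0.001587   -0.001587
  Equil        0.4712        4.17      0.7348    0.006419
  solve Keq expr → x = -7.9333e-04; check Q = 5.1000e-05

x = -7.9333e-04 M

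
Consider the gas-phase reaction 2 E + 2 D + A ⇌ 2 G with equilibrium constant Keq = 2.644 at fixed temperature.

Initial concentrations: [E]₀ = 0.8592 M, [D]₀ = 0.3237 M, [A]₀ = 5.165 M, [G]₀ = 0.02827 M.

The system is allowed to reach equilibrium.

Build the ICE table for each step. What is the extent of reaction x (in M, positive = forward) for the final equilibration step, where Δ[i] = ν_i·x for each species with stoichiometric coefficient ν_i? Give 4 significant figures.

x = 0.1092 M

Q₀ = 0.002 vs Keq = 2.644 ⇒ Q<K, forward
Step 1:
                    E           D           A           G
  I            0.8592      0.3237       5.165     0.02827
  C           -0.2184     -0.2184     -0.1092      0.2184
  E            0.6408      0.1053       5.056      0.2467
  solve Keq expr → x = 0.1092; check Q = 2.644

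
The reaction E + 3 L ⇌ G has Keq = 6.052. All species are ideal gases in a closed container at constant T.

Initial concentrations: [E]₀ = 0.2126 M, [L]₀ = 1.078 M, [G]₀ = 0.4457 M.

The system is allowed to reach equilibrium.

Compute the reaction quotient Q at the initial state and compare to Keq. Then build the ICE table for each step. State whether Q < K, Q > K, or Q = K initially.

Q₀ = 1.673 vs Keq = 6.052 ⇒ Q<K, forward
Step 1:
                  E         L         G
  Initial    0.2126     1.078    0.4457
  Change   -0.07462   -0.2239   0.07462
  Equil       0.138    0.8541    0.5203
  solve Keq expr → x = 0.07462; check Q = 6.052

Q₀ = 1.673; Q < K (proceeds forward)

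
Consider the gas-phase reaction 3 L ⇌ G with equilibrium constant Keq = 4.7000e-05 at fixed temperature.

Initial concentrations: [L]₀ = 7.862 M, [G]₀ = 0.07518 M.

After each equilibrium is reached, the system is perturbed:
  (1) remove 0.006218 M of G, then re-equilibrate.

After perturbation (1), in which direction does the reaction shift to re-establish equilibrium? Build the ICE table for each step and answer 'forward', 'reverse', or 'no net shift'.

Q₀ = 1.5470e-04 vs Keq = 4.7000e-05 ⇒ Q>K, reverse
Step 1:
                  L         G
  Initial     7.862   0.07518
  Change     0.1529  -0.05098
  Equil       8.015    0.0242
  solve Keq expr → x = -0.05098; check Q = 4.7000e-05
Then remove 0.006218 M of G.
Step 2:
                  L         G
  Initial     8.015   0.01798
  Change   -0.01816  0.006054
  Equil       7.997   0.02403
  solve Keq expr → x = 0.006054; check Q = 4.7000e-05

Direction: forward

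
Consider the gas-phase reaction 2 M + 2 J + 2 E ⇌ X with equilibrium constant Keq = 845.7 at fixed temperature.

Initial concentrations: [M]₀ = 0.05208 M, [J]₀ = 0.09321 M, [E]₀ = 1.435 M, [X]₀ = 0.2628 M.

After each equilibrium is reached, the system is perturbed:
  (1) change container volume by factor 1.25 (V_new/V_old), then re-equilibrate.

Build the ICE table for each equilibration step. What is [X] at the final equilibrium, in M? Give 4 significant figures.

Q₀ = 5416 vs Keq = 845.7 ⇒ Q>K, reverse
Step 1:
                   M          J          E          X
  init       0.05208    0.09321      1.435     0.2628
  Δ          0.03678    0.03678    0.03678   -0.01839
  eq         0.08886       0.13      1.472     0.2444
  solve Keq expr → x = -0.01839; check Q = 845.7
Then change container volume by factor 1.25 (V_new/V_old).
Step 2:
                   M          J          E          X
  init       0.07109      0.104      1.177     0.1955
  Δ          0.02436    0.02436    0.02436   -0.01218
  eq         0.09545     0.1284      1.202     0.1833
  solve Keq expr → x = -0.01218; check Q = 845.7

[X]_eq = 0.1833 M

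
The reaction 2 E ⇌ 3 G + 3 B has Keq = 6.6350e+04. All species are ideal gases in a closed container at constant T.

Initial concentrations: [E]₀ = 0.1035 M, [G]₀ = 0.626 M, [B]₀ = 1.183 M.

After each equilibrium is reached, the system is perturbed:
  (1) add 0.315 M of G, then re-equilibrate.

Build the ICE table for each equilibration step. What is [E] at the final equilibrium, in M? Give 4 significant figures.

[E]_eq = 0.006727 M

Q₀ = 37.91 vs Keq = 6.6350e+04 ⇒ Q<K, forward
Step 1:
                   E          G          B
  I           0.1035      0.626      1.183
  C         -0.09943     0.1491     0.1491
  E         0.004074     0.7751      1.332
  solve Keq expr → x = 0.04971; check Q = 6.6350e+04
Then add 0.315 M of G.
Step 2:
                   E          G          B
  I         0.004074       1.09      1.332
  C         0.002653   -0.00398   -0.00398
  E         0.006727      1.086      1.328
  solve Keq expr → x = -0.001327; check Q = 6.6350e+04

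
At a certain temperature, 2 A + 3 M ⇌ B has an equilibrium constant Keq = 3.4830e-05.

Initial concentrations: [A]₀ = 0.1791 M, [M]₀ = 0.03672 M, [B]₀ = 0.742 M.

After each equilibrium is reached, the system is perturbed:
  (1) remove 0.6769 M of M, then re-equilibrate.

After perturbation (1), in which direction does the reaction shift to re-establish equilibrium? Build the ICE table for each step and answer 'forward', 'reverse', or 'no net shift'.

Q₀ = 4.6720e+05 vs Keq = 3.4830e-05 ⇒ Q>K, reverse
Step 1:
                  A         M         B
  Initial    0.1791   0.03672     0.742
  Change      1.482     2.223   -0.7409
  Equil       1.661     2.259  0.001108
  solve Keq expr → x = -0.7409; check Q = 3.4830e-05
Then remove 0.6769 M of M.
Step 2:
                  A         M         B
  Initial     1.661     1.582  0.001108
  Change    0.00145  0.002176 -7.2517e-04
  Equil       1.662     1.585 3.8301e-04
  solve Keq expr → x = -7.2517e-04; check Q = 3.4830e-05

Direction: reverse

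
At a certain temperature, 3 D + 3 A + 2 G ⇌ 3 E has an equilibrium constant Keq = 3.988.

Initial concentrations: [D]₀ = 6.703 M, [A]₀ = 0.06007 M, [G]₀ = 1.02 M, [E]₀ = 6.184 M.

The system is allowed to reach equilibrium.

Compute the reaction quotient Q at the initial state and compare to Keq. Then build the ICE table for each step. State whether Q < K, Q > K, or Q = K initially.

Q₀ = 3482; Q > K (proceeds reverse)

Q₀ = 3482 vs Keq = 3.988 ⇒ Q>K, reverse
Step 1:
                  D         A         G         E
  Initial     6.703   0.06007      1.02     6.184
  Change     0.3798    0.3798    0.2532   -0.3798
  Equil       7.083    0.4399     1.273     5.804
  solve Keq expr → x = -0.1266; check Q = 3.988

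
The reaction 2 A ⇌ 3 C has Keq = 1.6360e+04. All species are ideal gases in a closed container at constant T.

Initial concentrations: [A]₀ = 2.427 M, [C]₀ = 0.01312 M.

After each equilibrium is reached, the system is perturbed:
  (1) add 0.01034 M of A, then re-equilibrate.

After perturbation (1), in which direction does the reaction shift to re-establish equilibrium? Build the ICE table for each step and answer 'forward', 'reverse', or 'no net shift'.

Q₀ = 3.8341e-07 vs Keq = 1.6360e+04 ⇒ Q<K, forward
Step 1:
                    A           C
  Initial       2.427     0.01312
  Change       -2.374       3.561
  Equil       0.05283       3.574
  solve Keq expr → x = 1.187; check Q = 1.6360e+04
Then add 0.01034 M of A.
Step 2:
                    A           C
  Initial     0.06317       3.574
  Change     -0.01001     0.01501
  Equil       0.05317       3.589
  solve Keq expr → x = 0.005003; check Q = 1.6360e+04

Direction: forward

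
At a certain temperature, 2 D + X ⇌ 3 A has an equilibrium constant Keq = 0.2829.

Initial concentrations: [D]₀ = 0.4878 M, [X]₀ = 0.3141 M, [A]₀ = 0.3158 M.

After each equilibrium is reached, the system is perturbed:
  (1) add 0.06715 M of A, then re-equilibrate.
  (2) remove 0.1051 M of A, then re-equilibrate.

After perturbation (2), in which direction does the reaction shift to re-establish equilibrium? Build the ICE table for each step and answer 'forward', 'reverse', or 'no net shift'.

Q₀ = 0.4214 vs Keq = 0.2829 ⇒ Q>K, reverse
Step 1:
                    D           X           A
  I            0.4878      0.3141      0.3158
  C            0.0194    0.009701     -0.0291
  E            0.5072      0.3238      0.2867
  solve Keq expr → x = -0.009701; check Q = 0.2829
Then add 0.06715 M of A.
Step 2:
                    D           X           A
  I            0.5072      0.3238      0.3538
  C           0.03317     0.01659    -0.04976
  E            0.5404      0.3404      0.3041
  solve Keq expr → x = -0.01659; check Q = 0.2829
Then remove 0.1051 M of A.
Step 3:
                    D           X           A
  I            0.5404      0.3404       0.199
  C          -0.05192    -0.02596     0.07788
  E            0.4885      0.3144      0.2769
  solve Keq expr → x = 0.02596; check Q = 0.2829

Direction: forward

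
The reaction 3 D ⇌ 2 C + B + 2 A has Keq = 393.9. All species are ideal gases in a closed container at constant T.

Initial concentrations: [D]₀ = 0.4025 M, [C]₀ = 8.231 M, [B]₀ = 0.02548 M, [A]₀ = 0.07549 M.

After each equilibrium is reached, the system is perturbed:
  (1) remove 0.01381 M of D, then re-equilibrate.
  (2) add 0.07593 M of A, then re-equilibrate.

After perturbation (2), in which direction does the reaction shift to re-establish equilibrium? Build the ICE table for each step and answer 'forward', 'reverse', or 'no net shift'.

Q₀ = 0.1509 vs Keq = 393.9 ⇒ Q<K, forward
Step 1:
                   D          C          B          A
  Initial     0.4025      8.231    0.02548    0.07549
  Change     -0.2868     0.1912    0.09559     0.1912
  Equil       0.1157      8.422     0.1211     0.2667
  solve Keq expr → x = 0.09559; check Q = 393.9
Then remove 0.01381 M of D.
Step 2:
                   D          C          B          A
  Initial     0.1019      8.422     0.1211     0.2667
  Change     0.01058  -0.007055  -0.003527  -0.007055
  Equil       0.1125      8.415     0.1175     0.2596
  solve Keq expr → x = -0.003527; check Q = 393.9
Then add 0.07593 M of A.
Step 3:
                   D          C          B          A
  Initial     0.1125      8.415     0.1175     0.3355
  Change     0.01602   -0.01068   -0.00534   -0.01068
  Equil       0.1285      8.404     0.1122     0.3249
  solve Keq expr → x = -0.00534; check Q = 393.9

Direction: reverse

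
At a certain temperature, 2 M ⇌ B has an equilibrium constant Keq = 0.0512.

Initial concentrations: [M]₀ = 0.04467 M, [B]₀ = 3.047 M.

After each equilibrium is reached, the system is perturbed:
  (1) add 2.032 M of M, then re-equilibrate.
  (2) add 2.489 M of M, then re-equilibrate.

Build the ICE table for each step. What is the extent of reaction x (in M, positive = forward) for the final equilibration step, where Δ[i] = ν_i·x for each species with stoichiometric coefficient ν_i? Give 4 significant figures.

Q₀ = 1527 vs Keq = 0.0512 ⇒ Q>K, reverse
Step 1:
                   M          B
  Initial    0.04467      3.047
  Change       4.226     -2.113
  Equil        4.271     0.9339
  solve Keq expr → x = -2.113; check Q = 0.0512
Then add 2.032 M of M.
Step 2:
                   M          B
  Initial      6.303     0.9339
  Change      -1.006     0.5028
  Equil        5.297      1.437
  solve Keq expr → x = 0.5028; check Q = 0.0512
Then add 2.489 M of M.
Step 3:
                   M          B
  Initial      7.786      1.437
  Change      -1.358      0.679
  Equil        6.428      2.116
  solve Keq expr → x = 0.679; check Q = 0.0512

x = 0.679 M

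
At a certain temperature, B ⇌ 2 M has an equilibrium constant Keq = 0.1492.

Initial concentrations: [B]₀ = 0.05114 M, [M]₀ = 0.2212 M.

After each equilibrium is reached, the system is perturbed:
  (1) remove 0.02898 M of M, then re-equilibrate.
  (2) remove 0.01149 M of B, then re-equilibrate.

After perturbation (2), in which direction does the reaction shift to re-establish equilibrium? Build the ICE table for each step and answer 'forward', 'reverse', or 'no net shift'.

Direction: reverse

Q₀ = 0.9568 vs Keq = 0.1492 ⇒ Q>K, reverse
Step 1:
                  B         M
  I         0.05114    0.2212
  C         0.04937  -0.09874
  E          0.1005    0.1225
  solve Keq expr → x = -0.04937; check Q = 0.1492
Then remove 0.02898 M of M.
Step 2:
                  B         M
  I          0.1005   0.09348
  C        -0.01103   0.02206
  E         0.08948    0.1155
  solve Keq expr → x = 0.01103; check Q = 0.1492
Then remove 0.01149 M of B.
Step 3:
                  B         M
  I         0.07799    0.1155
  C        0.002857 -0.005715
  E         0.08085    0.1098
  solve Keq expr → x = -0.002857; check Q = 0.1492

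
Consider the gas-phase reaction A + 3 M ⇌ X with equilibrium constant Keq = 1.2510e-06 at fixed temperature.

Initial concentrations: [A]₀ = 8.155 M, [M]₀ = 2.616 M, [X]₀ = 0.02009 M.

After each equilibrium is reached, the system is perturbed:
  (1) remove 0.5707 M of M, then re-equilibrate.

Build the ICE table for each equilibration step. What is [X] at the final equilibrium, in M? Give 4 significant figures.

Q₀ = 1.3761e-04 vs Keq = 1.2510e-06 ⇒ Q>K, reverse
Step 1:
                   A          M          X
  Initial      8.155      2.616    0.02009
  Change     0.01989    0.05968   -0.01989
  Equil        8.175      2.676 1.9590e-04
  solve Keq expr → x = -0.01989; check Q = 1.2510e-06
Then remove 0.5707 M of M.
Step 2:
                   A          M          X
  Initial      8.175      2.105 1.9590e-04
  Change  1.0048e-04 3.0143e-04 -1.0048e-04
  Equil        8.175      2.105 9.5428e-05
  solve Keq expr → x = -1.0048e-04; check Q = 1.2510e-06

[X]_eq = 9.5428e-05 M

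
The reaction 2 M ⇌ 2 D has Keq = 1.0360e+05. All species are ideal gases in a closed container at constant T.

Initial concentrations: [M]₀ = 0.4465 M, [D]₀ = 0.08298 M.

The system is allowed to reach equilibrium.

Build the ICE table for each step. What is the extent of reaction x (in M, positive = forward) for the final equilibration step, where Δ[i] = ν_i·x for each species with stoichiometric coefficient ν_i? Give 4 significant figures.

Q₀ = 0.03454 vs Keq = 1.0360e+05 ⇒ Q<K, forward
Step 1:
                  M         D
  init       0.4465   0.08298
  Δ         -0.4449    0.4449
  eq        0.00164    0.5278
  solve Keq expr → x = 0.2224; check Q = 1.0360e+05

x = 0.2224 M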